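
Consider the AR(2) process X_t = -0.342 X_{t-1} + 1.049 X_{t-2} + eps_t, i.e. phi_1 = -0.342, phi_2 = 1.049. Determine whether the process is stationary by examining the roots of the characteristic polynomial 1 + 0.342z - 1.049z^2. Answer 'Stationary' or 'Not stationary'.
\text{Not stationary}

The AR(p) characteristic polynomial is P(z) = 1 + 0.342z - 1.049z^2.
Stationarity requires all roots to lie outside the unit circle, i.e. |z| > 1 for every root.
Set 1 + (0.342) z + (-1.049) z^2 = 0, i.e. a z^2 + b z + c = 0 with a = -1.049, b = 0.342, c = 1.
Discriminant D = b^2 - 4ac = (0.342)^2 - 4*(-1.049)*1 = 0.116964 - (-4.196) = 4.312964.
D >= 0, so the roots are real: z = (-b +/- sqrt(D)) / (2a) = (-0.342 +/- 2.076768) / (-2.098).
  z_1 = (-0.342 + 2.076768) / (-2.098) = -0.8269,   |z_1| = 0.8269.
  z_2 = (-0.342 - 2.076768) / (-2.098) = 1.1529,   |z_2| = 1.1529.
Moduli of all roots: 0.8269, 1.1529.
All moduli strictly greater than 1? No.
Verdict: Not stationary.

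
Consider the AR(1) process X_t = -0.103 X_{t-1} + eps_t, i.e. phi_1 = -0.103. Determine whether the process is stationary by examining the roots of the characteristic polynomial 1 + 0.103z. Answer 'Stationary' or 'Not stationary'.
\text{Stationary}

The AR(p) characteristic polynomial is P(z) = 1 + 0.103z.
Stationarity requires all roots to lie outside the unit circle, i.e. |z| > 1 for every root.
This is linear in z: 1 + (0.103) z = 0  =>  z = -1/(0.103) = -9.708738,  |z| = 9.708738.
Moduli of all roots: 9.7087.
All moduli strictly greater than 1? Yes.
Verdict: Stationary.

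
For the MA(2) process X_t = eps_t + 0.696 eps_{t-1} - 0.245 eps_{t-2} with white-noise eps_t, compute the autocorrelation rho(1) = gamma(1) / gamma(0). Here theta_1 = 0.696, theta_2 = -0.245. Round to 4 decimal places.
\rho(1) = 0.3402

For an MA(q) process with theta_0 = 1, the autocovariance is
  gamma(k) = sigma^2 * sum_{i=0..q-k} theta_i * theta_{i+k},
and rho(k) = gamma(k) / gamma(0). Sigma^2 cancels.
  numerator   = (1)*(0.696) + (0.696)*(-0.245) = 0.52548.
  denominator = (1)^2 + (0.696)^2 + (-0.245)^2 = 1.544441.
  rho(1) = 0.52548 / 1.544441 = 0.3402.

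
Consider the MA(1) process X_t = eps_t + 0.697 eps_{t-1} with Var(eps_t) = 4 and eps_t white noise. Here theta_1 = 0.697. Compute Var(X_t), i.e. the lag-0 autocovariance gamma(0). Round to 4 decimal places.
\gamma(0) = 5.9432

For an MA(q) process X_t = eps_t + sum_i theta_i eps_{t-i} with
Var(eps_t) = sigma^2, the variance is
  gamma(0) = sigma^2 * (1 + sum_i theta_i^2).
  sum_i theta_i^2 = (0.697)^2 = 0.485809.
  gamma(0) = 4 * (1 + 0.485809) = 4 * 1.485809 = 5.943236, which rounds to 5.9432.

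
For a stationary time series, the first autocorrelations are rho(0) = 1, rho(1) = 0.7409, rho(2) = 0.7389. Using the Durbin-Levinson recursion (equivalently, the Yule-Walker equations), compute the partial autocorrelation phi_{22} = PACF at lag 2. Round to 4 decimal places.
\phi_{22} = 0.4212

The PACF at lag k is phi_{kk}, the last component of the solution
to the Yule-Walker system G_k phi = r_k where
  (G_k)_{ij} = rho(|i - j|), (r_k)_i = rho(i), i,j = 1..k.
Equivalently, Durbin-Levinson gives phi_{kk} iteratively:
  phi_{11} = rho(1)
  phi_{kk} = [rho(k) - sum_{j=1..k-1} phi_{k-1,j} rho(k-j)]
            / [1 - sum_{j=1..k-1} phi_{k-1,j} rho(j)],
  phi_{k,j} = phi_{k-1,j} - phi_{kk} phi_{k-1,k-j},  j = 1..k-1.
Step k = 1:
  phi_11 = rho(1) = 0.7409.
Step k = 2:
  phi_22 = [rho(2) - phi_11 rho(1)] / [1 - phi_11 rho(1)] = [0.7389 - (0.7409)(0.7409)] / [1 - (0.7409)(0.7409)]
         = 0.18996719 / 0.45106719 = 0.4212.
Therefore phi_{22} = 0.4212.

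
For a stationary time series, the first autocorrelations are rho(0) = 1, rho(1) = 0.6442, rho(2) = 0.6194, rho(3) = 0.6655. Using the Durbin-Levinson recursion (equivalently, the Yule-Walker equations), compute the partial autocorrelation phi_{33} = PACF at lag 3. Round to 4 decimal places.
\phi_{33} = 0.3521

The PACF at lag k is phi_{kk}, the last component of the solution
to the Yule-Walker system G_k phi = r_k where
  (G_k)_{ij} = rho(|i - j|), (r_k)_i = rho(i), i,j = 1..k.
Equivalently, Durbin-Levinson gives phi_{kk} iteratively:
  phi_{11} = rho(1)
  phi_{kk} = [rho(k) - sum_{j=1..k-1} phi_{k-1,j} rho(k-j)]
            / [1 - sum_{j=1..k-1} phi_{k-1,j} rho(j)],
  phi_{k,j} = phi_{k-1,j} - phi_{kk} phi_{k-1,k-j},  j = 1..k-1.
Step k = 1:
  phi_11 = rho(1) = 0.6442.
Step k = 2:
  phi_22 = [rho(2) - phi_11 rho(1)] / [1 - phi_11 rho(1)] = [0.6194 - (0.6442)(0.6442)] / [1 - (0.6442)(0.6442)]
         = 0.20440636 / 0.58500636 = 0.349409.
  Update: phi_21 = phi_11 - phi_22 phi_11 = 0.6442 - (0.349409)(0.6442) = 0.419111.
Step k = 3:
  phi_33 = [rho(3) - phi_21 rho(2) - phi_22 rho(1)] / [1 - phi_21 rho(1) - phi_22 rho(2)]
    numerator   = 0.6655 - (0.419111)(0.6194) - (0.349409)(0.6442) = 0.18081359
    denominator = 1 - (0.419111)(0.6442) - (0.349409)(0.6194) = 0.51358498
  phi_33 = 0.18081359 / 0.51358498 = 0.3521.
Therefore phi_{33} = 0.3521.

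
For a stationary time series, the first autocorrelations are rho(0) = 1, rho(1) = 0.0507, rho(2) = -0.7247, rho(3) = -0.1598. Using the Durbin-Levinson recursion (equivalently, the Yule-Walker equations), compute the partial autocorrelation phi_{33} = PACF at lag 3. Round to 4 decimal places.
\phi_{33} = -0.1269

The PACF at lag k is phi_{kk}, the last component of the solution
to the Yule-Walker system G_k phi = r_k where
  (G_k)_{ij} = rho(|i - j|), (r_k)_i = rho(i), i,j = 1..k.
Equivalently, Durbin-Levinson gives phi_{kk} iteratively:
  phi_{11} = rho(1)
  phi_{kk} = [rho(k) - sum_{j=1..k-1} phi_{k-1,j} rho(k-j)]
            / [1 - sum_{j=1..k-1} phi_{k-1,j} rho(j)],
  phi_{k,j} = phi_{k-1,j} - phi_{kk} phi_{k-1,k-j},  j = 1..k-1.
Step k = 1:
  phi_11 = rho(1) = 0.0507.
Step k = 2:
  phi_22 = [rho(2) - phi_11 rho(1)] / [1 - phi_11 rho(1)] = [-0.7247 - (0.0507)(0.0507)] / [1 - (0.0507)(0.0507)]
         = -0.72727049 / 0.99742951 = -0.729145.
  Update: phi_21 = phi_11 - phi_22 phi_11 = 0.0507 - (-0.729145)(0.0507) = 0.087668.
Step k = 3:
  phi_33 = [rho(3) - phi_21 rho(2) - phi_22 rho(1)] / [1 - phi_21 rho(1) - phi_22 rho(2)]
    numerator   = -0.1598 - (0.087668)(-0.7247) - (-0.729145)(0.0507) = -0.05929962
    denominator = 1 - (0.087668)(0.0507) - (-0.729145)(-0.7247) = 0.46714405
  phi_33 = -0.05929962 / 0.46714405 = -0.1269.
Therefore phi_{33} = -0.1269.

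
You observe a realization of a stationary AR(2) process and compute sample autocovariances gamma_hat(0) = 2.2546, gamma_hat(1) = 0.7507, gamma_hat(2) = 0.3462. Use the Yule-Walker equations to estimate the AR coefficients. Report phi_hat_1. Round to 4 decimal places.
\hat\phi_{1} = 0.3170

The Yule-Walker equations for an AR(p) process read, in matrix form,
  Gamma_p phi = r_p,   with   (Gamma_p)_{ij} = gamma(|i - j|),
                       (r_p)_i = gamma(i),   i,j = 1..p.
Substitute the sample gammas (Toeplitz matrix and right-hand side of size 2):
  Gamma_p = [[2.2546, 0.7507], [0.7507, 2.2546]]
  r_p     = [0.7507, 0.3462]
Written out:
  2.2546 phi_1 + 0.7507 phi_2 = 0.7507
  0.7507 phi_1 + 2.2546 phi_2 = 0.3462
Solve by Cramer's rule:
  det = gamma(0)^2 - gamma(1)^2 = (2.2546)^2 - (0.7507)^2 = 5.08322116 - 0.56355049 = 4.51967067
  phi_hat_1 = [gamma(1) gamma(0) - gamma(1) gamma(2)] / det = [(0.7507)(2.2546) - (0.7507)(0.3462)] / 4.51967067 = 1.43263588 / 4.51967067 = 0.317
  phi_hat_2 = [gamma(0) gamma(2) - gamma(1)^2] / det = [(2.2546)(0.3462) - (0.7507)^2] / 4.51967067 = 0.21699203 / 4.51967067 = 0.048
So phi_hat = [0.3170, 0.0480].
Therefore phi_hat_1 = 0.3170.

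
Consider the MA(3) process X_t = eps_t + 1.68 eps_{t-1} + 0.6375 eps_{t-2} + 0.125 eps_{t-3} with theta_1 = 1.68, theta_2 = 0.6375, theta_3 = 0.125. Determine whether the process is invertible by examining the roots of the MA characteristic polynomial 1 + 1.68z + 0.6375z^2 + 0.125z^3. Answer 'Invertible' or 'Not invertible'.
\text{Not invertible}

The MA(q) characteristic polynomial is P(z) = 1 + 1.68z + 0.6375z^2 + 0.125z^3.
Invertibility requires all roots to lie outside the unit circle, i.e. |z| > 1 for every root.
Degree 3: look for a simple real root z0 first, then factor out (1 - z/z0) and solve the remaining quadratic.
Testing z0 = -0.8: P(-0.8) = 1 + (1.68)(-0.8) + (0.6375)(-0.8)^2 + (0.125)(-0.8)^3
  = 1 + (-1.344) + (0.408) + (-0.064) = 0.  So z_0 = -0.8 is a root, |z_0| = 0.8.
Divide out the factor (1 + 1.25 z) = (1 - z/z0) (since 1/z0 = -1.25):
  P(z) = (1 + 1.25 z)(1 + (0.43) z + (0.1) z^2)
  [check: z-coef 0.43 - (-1.25) = 1.68; z^2-coef 0.1 - (-1.25)(0.43) = 0.6375; z^3-coef -(-1.25)(0.1) = 0.125.]
Remaining roots from the quadratic factor 1 + (0.43) z + (0.1) z^2:
  Set 1 + (0.43) z + (0.1) z^2 = 0, i.e. a z^2 + b z + c = 0 with a = 0.1, b = 0.43, c = 1.
  Discriminant D = b^2 - 4ac = (0.43)^2 - 4*(0.1)*1 = 0.1849 - (0.4) = -0.2151.
  D < 0, so the roots are the complex-conjugate pair z = (-b +/- i sqrt(-D)) / (2a) = -2.15 +/- 2.3189i.
  For a conjugate pair |z|^2 = z * conj(z) = (product of roots) = c/a = 1/(0.1) = 10, so |z| = sqrt(10) = 3.1623 for both roots.
Moduli of all roots: 0.8000, 3.1623, 3.1623.
All moduli strictly greater than 1? No.
Verdict: Not invertible.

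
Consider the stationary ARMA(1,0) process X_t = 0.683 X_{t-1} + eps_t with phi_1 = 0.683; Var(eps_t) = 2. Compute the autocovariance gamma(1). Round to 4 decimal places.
\gamma(1) = 2.5604

Multiply the model equation by X_{t-k} and take expectations. With theta_0 = psi_0 = 1 and psi_j the MA(infinity) weights, this gives
  gamma(k) - sum_i phi_i gamma(k-i) = c_k,
  c_k = sigma^2 * sum_{j=k..q} theta_j psi_{j-k}   (c_k = 0 for k > q),
using gamma(-m) = gamma(m).
Pure AR (q = 0): c_0 = sigma^2 = 2, c_k = 0 for k >= 1.
Equations for k = 0 and k = 1 (AR order 1):
  gamma(0) = phi_1 gamma(1) + c_0
  gamma(1) = phi_1 gamma(0) + c_1
Substituting the second into the first: gamma(0) (1 - phi_1^2) = c_0 + phi_1 c_1, so
  gamma(0) = c_0 / (1 - phi_1^2) = 2 / (1 - (0.683)^2) = 2 / 0.533511 = 3.748751.
  gamma(1) = phi_1 gamma(0) = (0.683)(3.748751) = 2.560397.
Therefore gamma(1) = 2.5604 (to 4 decimal places).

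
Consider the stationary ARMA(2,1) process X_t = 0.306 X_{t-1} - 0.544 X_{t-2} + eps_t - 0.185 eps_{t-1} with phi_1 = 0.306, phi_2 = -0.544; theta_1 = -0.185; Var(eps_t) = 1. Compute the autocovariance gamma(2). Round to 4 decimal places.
\gamma(2) = -0.7233

Multiply the model equation by X_{t-k} and take expectations. With theta_0 = psi_0 = 1 and psi_j the MA(infinity) weights, this gives
  gamma(k) - sum_i phi_i gamma(k-i) = c_k,
  c_k = sigma^2 * sum_{j=k..q} theta_j psi_{j-k}   (c_k = 0 for k > q),
using gamma(-m) = gamma(m).
psi-weights needed (psi_j = theta_j + sum_i phi_i psi_{j-i}):
  psi_1 = theta_1 + phi_1 = -0.185 + (0.306) = 0.121
Right-hand sides:
  c_0 = sigma^2 (1 + theta_1 psi_1) = 1 * (1 + (-0.185)(0.121)) = 1 * 0.977615 = 0.977615
  c_1 = sigma^2 theta_1 = 1 * (-0.185) = -0.185
  c_2 = 0
Equations for k = 0, 1, 2 (AR order 2, c_2 = 0):
  (E0) gamma(0) = phi_1 gamma(1) + phi_2 gamma(2) + c_0
  (E1) gamma(1) = phi_1 gamma(0) + phi_2 gamma(1) + c_1
  (E2) gamma(2) = phi_1 gamma(1) + phi_2 gamma(0)
From (E1): gamma(1) = A gamma(0) + B with
  A = phi_1 / (1 - phi_2) = 0.306 / 1.544 = 0.198187,   B = c_1 / (1 - phi_2) = -0.185 / 1.544 = -0.119819.
Insert (E2) into (E0): gamma(0) (1 - phi_2^2) = phi_1 (1 + phi_2) gamma(1) + c_0.
  phi_1 (1 + phi_2) = (0.306)(0.456) = 0.139536,   1 - phi_2^2 = 0.704064.
Replace gamma(1) by A gamma(0) + B and collect gamma(0):
  gamma(0) [0.704064 - (0.139536)(0.198187)] = (0.139536)(-0.119819) + 0.977615
  gamma(0) * 0.67641 = 0.960896
  gamma(0) = 0.960896 / 0.67641 = 1.420582.
  gamma(1) = A gamma(0) + B = (0.198187)(1.420582) + (-0.119819) = 0.161722.
  gamma(2) = phi_1 gamma(1) + phi_2 gamma(0) = (0.306)(0.161722) + (-0.544)(1.420582) = -0.72331.
Therefore gamma(2) = -0.7233 (to 4 decimal places).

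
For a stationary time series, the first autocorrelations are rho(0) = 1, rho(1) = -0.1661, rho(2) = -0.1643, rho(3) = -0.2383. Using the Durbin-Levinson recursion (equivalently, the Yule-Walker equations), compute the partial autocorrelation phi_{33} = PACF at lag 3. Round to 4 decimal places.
\phi_{33} = -0.3250

The PACF at lag k is phi_{kk}, the last component of the solution
to the Yule-Walker system G_k phi = r_k where
  (G_k)_{ij} = rho(|i - j|), (r_k)_i = rho(i), i,j = 1..k.
Equivalently, Durbin-Levinson gives phi_{kk} iteratively:
  phi_{11} = rho(1)
  phi_{kk} = [rho(k) - sum_{j=1..k-1} phi_{k-1,j} rho(k-j)]
            / [1 - sum_{j=1..k-1} phi_{k-1,j} rho(j)],
  phi_{k,j} = phi_{k-1,j} - phi_{kk} phi_{k-1,k-j},  j = 1..k-1.
Step k = 1:
  phi_11 = rho(1) = -0.1661.
Step k = 2:
  phi_22 = [rho(2) - phi_11 rho(1)] / [1 - phi_11 rho(1)] = [-0.1643 - (-0.1661)(-0.1661)] / [1 - (-0.1661)(-0.1661)]
         = -0.19188921 / 0.97241079 = -0.197333.
  Update: phi_21 = phi_11 - phi_22 phi_11 = -0.1661 - (-0.197333)(-0.1661) = -0.198877.
Step k = 3:
  phi_33 = [rho(3) - phi_21 rho(2) - phi_22 rho(1)] / [1 - phi_21 rho(1) - phi_22 rho(2)]
    numerator   = -0.2383 - (-0.198877)(-0.1643) - (-0.197333)(-0.1661) = -0.3037526
    denominator = 1 - (-0.198877)(-0.1661) - (-0.197333)(-0.1643) = 0.93454462
  phi_33 = -0.3037526 / 0.93454462 = -0.325.
Therefore phi_{33} = -0.3250.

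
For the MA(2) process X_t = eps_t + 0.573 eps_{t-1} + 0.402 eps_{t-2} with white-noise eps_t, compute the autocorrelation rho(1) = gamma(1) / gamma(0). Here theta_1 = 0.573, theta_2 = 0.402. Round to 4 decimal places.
\rho(1) = 0.5392

For an MA(q) process with theta_0 = 1, the autocovariance is
  gamma(k) = sigma^2 * sum_{i=0..q-k} theta_i * theta_{i+k},
and rho(k) = gamma(k) / gamma(0). Sigma^2 cancels.
  numerator   = (1)*(0.573) + (0.573)*(0.402) = 0.803346.
  denominator = (1)^2 + (0.573)^2 + (0.402)^2 = 1.489933.
  rho(1) = 0.803346 / 1.489933 = 0.5392.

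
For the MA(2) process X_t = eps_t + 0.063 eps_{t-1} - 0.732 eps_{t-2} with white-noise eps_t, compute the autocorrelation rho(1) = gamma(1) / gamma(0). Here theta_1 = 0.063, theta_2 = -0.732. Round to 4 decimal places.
\rho(1) = 0.0110

For an MA(q) process with theta_0 = 1, the autocovariance is
  gamma(k) = sigma^2 * sum_{i=0..q-k} theta_i * theta_{i+k},
and rho(k) = gamma(k) / gamma(0). Sigma^2 cancels.
  numerator   = (1)*(0.063) + (0.063)*(-0.732) = 0.016884.
  denominator = (1)^2 + (0.063)^2 + (-0.732)^2 = 1.539793.
  rho(1) = 0.016884 / 1.539793 = 0.0110.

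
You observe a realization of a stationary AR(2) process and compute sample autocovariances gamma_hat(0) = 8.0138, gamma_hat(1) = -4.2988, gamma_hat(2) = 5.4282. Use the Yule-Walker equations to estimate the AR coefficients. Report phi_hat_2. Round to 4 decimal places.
\hat\phi_{2} = 0.5470

The Yule-Walker equations for an AR(p) process read, in matrix form,
  Gamma_p phi = r_p,   with   (Gamma_p)_{ij} = gamma(|i - j|),
                       (r_p)_i = gamma(i),   i,j = 1..p.
Substitute the sample gammas (Toeplitz matrix and right-hand side of size 2):
  Gamma_p = [[8.0138, -4.2988], [-4.2988, 8.0138]]
  r_p     = [-4.2988, 5.4282]
Written out:
  8.0138 phi_1 - 4.2988 phi_2 = -4.2988
  -4.2988 phi_1 + 8.0138 phi_2 = 5.4282
Solve by Cramer's rule:
  det = gamma(0)^2 - gamma(1)^2 = (8.0138)^2 - (-4.2988)^2 = 64.22099044 - 18.47968144 = 45.741309
  phi_hat_1 = [gamma(1) gamma(0) - gamma(1) gamma(2)] / det = [(-4.2988)(8.0138) - (-4.2988)(5.4282)] / 45.741309 = -11.11497728 / 45.741309 = -0.243
  phi_hat_2 = [gamma(0) gamma(2) - gamma(1)^2] / det = [(8.0138)(5.4282) - (-4.2988)^2] / 45.741309 = 25.02082772 / 45.741309 = 0.547
So phi_hat = [-0.2430, 0.5470].
Therefore phi_hat_2 = 0.5470.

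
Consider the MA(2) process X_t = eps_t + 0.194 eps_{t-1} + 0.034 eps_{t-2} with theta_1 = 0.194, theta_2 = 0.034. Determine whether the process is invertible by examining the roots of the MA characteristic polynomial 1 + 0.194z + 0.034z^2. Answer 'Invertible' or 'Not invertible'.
\text{Invertible}

The MA(q) characteristic polynomial is P(z) = 1 + 0.194z + 0.034z^2.
Invertibility requires all roots to lie outside the unit circle, i.e. |z| > 1 for every root.
Set 1 + (0.194) z + (0.034) z^2 = 0, i.e. a z^2 + b z + c = 0 with a = 0.034, b = 0.194, c = 1.
Discriminant D = b^2 - 4ac = (0.194)^2 - 4*(0.034)*1 = 0.037636 - (0.136) = -0.098364.
D < 0, so the roots are the complex-conjugate pair z = (-b +/- i sqrt(-D)) / (2a) = -2.8529 +/- 4.6122i.
For a conjugate pair |z|^2 = z * conj(z) = (product of roots) = c/a = 1/(0.034) = 29.411765, so |z| = sqrt(29.411765) = 5.4233 for both roots.
Moduli of all roots: 5.4233, 5.4233.
All moduli strictly greater than 1? Yes.
Verdict: Invertible.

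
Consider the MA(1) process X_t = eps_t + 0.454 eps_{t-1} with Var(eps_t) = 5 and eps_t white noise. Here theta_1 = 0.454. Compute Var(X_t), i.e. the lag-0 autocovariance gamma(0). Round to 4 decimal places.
\gamma(0) = 6.0306

For an MA(q) process X_t = eps_t + sum_i theta_i eps_{t-i} with
Var(eps_t) = sigma^2, the variance is
  gamma(0) = sigma^2 * (1 + sum_i theta_i^2).
  sum_i theta_i^2 = (0.454)^2 = 0.206116.
  gamma(0) = 5 * (1 + 0.206116) = 5 * 1.206116 = 6.03058, which rounds to 6.0306.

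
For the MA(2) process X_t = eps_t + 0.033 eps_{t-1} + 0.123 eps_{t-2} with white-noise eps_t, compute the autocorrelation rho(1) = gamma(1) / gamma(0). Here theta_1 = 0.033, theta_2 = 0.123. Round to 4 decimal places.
\rho(1) = 0.0365

For an MA(q) process with theta_0 = 1, the autocovariance is
  gamma(k) = sigma^2 * sum_{i=0..q-k} theta_i * theta_{i+k},
and rho(k) = gamma(k) / gamma(0). Sigma^2 cancels.
  numerator   = (1)*(0.033) + (0.033)*(0.123) = 0.037059.
  denominator = (1)^2 + (0.033)^2 + (0.123)^2 = 1.016218.
  rho(1) = 0.037059 / 1.016218 = 0.0365.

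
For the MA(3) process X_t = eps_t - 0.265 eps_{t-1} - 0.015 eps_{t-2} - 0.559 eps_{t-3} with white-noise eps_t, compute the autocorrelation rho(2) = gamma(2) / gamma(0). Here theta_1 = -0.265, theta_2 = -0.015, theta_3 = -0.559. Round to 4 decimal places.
\rho(2) = 0.0963

For an MA(q) process with theta_0 = 1, the autocovariance is
  gamma(k) = sigma^2 * sum_{i=0..q-k} theta_i * theta_{i+k},
and rho(k) = gamma(k) / gamma(0). Sigma^2 cancels.
  numerator   = (1)*(-0.015) + (-0.265)*(-0.559) = 0.133135.
  denominator = (1)^2 + (-0.265)^2 + (-0.015)^2 + (-0.559)^2 = 1.382931.
  rho(2) = 0.133135 / 1.382931 = 0.0963.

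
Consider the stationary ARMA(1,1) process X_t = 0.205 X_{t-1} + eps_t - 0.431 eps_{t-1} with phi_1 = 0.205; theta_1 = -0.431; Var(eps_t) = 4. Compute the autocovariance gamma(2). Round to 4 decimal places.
\gamma(2) = -0.1764

Multiply the model equation by X_{t-k} and take expectations. With theta_0 = psi_0 = 1 and psi_j the MA(infinity) weights, this gives
  gamma(k) - sum_i phi_i gamma(k-i) = c_k,
  c_k = sigma^2 * sum_{j=k..q} theta_j psi_{j-k}   (c_k = 0 for k > q),
using gamma(-m) = gamma(m).
psi-weights needed (psi_j = theta_j + sum_i phi_i psi_{j-i}):
  psi_1 = theta_1 + phi_1 = -0.431 + (0.205) = -0.226
Right-hand sides:
  c_0 = sigma^2 (1 + theta_1 psi_1) = 4 * (1 + (-0.431)(-0.226)) = 4 * 1.097406 = 4.389624
  c_1 = sigma^2 theta_1 = 4 * (-0.431) = -1.724
  c_2 = 0
Equations for k = 0 and k = 1 (AR order 1):
  gamma(0) = phi_1 gamma(1) + c_0
  gamma(1) = phi_1 gamma(0) + c_1
Substituting the second into the first: gamma(0) (1 - phi_1^2) = c_0 + phi_1 c_1, so
  gamma(0) = (c_0 + phi_1 c_1) / (1 - phi_1^2) = (4.389624 + (0.205)(-1.724)) / (1 - (0.205)^2) = 4.036204 / 0.957975 = 4.213267.
  gamma(1) = phi_1 gamma(0) + c_1 = (0.205)(4.213267) + (-1.724) = -0.86028.
For k = 2 (> q): gamma(2) = phi_1 gamma(1) = (0.205)(-0.86028) = -0.176357.
Therefore gamma(2) = -0.1764 (to 4 decimal places).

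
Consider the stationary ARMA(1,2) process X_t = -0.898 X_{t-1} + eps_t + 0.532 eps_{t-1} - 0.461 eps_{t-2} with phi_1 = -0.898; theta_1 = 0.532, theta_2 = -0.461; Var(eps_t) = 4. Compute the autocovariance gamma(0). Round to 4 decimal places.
\gamma(0) = 4.8976

Multiply the model equation by X_{t-k} and take expectations. With theta_0 = psi_0 = 1 and psi_j the MA(infinity) weights, this gives
  gamma(k) - sum_i phi_i gamma(k-i) = c_k,
  c_k = sigma^2 * sum_{j=k..q} theta_j psi_{j-k}   (c_k = 0 for k > q),
using gamma(-m) = gamma(m).
psi-weights needed (psi_j = theta_j + sum_i phi_i psi_{j-i}):
  psi_1 = theta_1 + phi_1 = 0.532 + (-0.898) = -0.366
  psi_2 = theta_2 + phi_1 psi_1 = -0.461 + (-0.898)(-0.366) = -0.132332
Right-hand sides:
  c_0 = sigma^2 (1 + theta_1 psi_1 + theta_2 psi_2) = 4 * (1 + (0.532)(-0.366) + (-0.461)(-0.132332)) = 4 * 0.866293 = 3.465172
  c_1 = sigma^2 (theta_1 + theta_2 psi_1) = 4 * (0.532 + (-0.461)(-0.366)) = 2.802904
  c_2 = sigma^2 theta_2 = 4 * (-0.461) = -1.844
Equations for k = 0 and k = 1 (AR order 1):
  gamma(0) = phi_1 gamma(1) + c_0
  gamma(1) = phi_1 gamma(0) + c_1
Substituting the second into the first: gamma(0) (1 - phi_1^2) = c_0 + phi_1 c_1, so
  gamma(0) = (c_0 + phi_1 c_1) / (1 - phi_1^2) = (3.465172 + (-0.898)(2.802904)) / (1 - (-0.898)^2) = 0.948164 / 0.193596 = 4.897645.
Therefore gamma(0) = 4.8976 (to 4 decimal places).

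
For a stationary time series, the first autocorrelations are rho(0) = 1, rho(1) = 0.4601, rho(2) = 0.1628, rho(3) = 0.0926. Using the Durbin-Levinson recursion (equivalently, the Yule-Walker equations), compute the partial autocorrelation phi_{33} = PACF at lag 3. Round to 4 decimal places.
\phi_{33} = 0.0530

The PACF at lag k is phi_{kk}, the last component of the solution
to the Yule-Walker system G_k phi = r_k where
  (G_k)_{ij} = rho(|i - j|), (r_k)_i = rho(i), i,j = 1..k.
Equivalently, Durbin-Levinson gives phi_{kk} iteratively:
  phi_{11} = rho(1)
  phi_{kk} = [rho(k) - sum_{j=1..k-1} phi_{k-1,j} rho(k-j)]
            / [1 - sum_{j=1..k-1} phi_{k-1,j} rho(j)],
  phi_{k,j} = phi_{k-1,j} - phi_{kk} phi_{k-1,k-j},  j = 1..k-1.
Step k = 1:
  phi_11 = rho(1) = 0.4601.
Step k = 2:
  phi_22 = [rho(2) - phi_11 rho(1)] / [1 - phi_11 rho(1)] = [0.1628 - (0.4601)(0.4601)] / [1 - (0.4601)(0.4601)]
         = -0.04889201 / 0.78830799 = -0.062021.
  Update: phi_21 = phi_11 - phi_22 phi_11 = 0.4601 - (-0.062021)(0.4601) = 0.488636.
Step k = 3:
  phi_33 = [rho(3) - phi_21 rho(2) - phi_22 rho(1)] / [1 - phi_21 rho(1) - phi_22 rho(2)]
    numerator   = 0.0926 - (0.488636)(0.1628) - (-0.062021)(0.4601) = 0.04158612
    denominator = 1 - (0.488636)(0.4601) - (-0.062021)(0.1628) = 0.78527564
  phi_33 = 0.04158612 / 0.78527564 = 0.053.
Therefore phi_{33} = 0.0530.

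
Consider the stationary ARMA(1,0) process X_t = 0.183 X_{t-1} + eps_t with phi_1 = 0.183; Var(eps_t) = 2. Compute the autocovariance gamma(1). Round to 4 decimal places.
\gamma(1) = 0.3787

Multiply the model equation by X_{t-k} and take expectations. With theta_0 = psi_0 = 1 and psi_j the MA(infinity) weights, this gives
  gamma(k) - sum_i phi_i gamma(k-i) = c_k,
  c_k = sigma^2 * sum_{j=k..q} theta_j psi_{j-k}   (c_k = 0 for k > q),
using gamma(-m) = gamma(m).
Pure AR (q = 0): c_0 = sigma^2 = 2, c_k = 0 for k >= 1.
Equations for k = 0 and k = 1 (AR order 1):
  gamma(0) = phi_1 gamma(1) + c_0
  gamma(1) = phi_1 gamma(0) + c_1
Substituting the second into the first: gamma(0) (1 - phi_1^2) = c_0 + phi_1 c_1, so
  gamma(0) = c_0 / (1 - phi_1^2) = 2 / (1 - (0.183)^2) = 2 / 0.966511 = 2.069299.
  gamma(1) = phi_1 gamma(0) = (0.183)(2.069299) = 0.378682.
Therefore gamma(1) = 0.3787 (to 4 decimal places).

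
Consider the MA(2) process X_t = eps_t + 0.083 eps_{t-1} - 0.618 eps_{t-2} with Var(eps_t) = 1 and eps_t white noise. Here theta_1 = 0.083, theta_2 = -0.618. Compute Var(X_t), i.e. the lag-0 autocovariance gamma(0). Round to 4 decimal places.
\gamma(0) = 1.3888

For an MA(q) process X_t = eps_t + sum_i theta_i eps_{t-i} with
Var(eps_t) = sigma^2, the variance is
  gamma(0) = sigma^2 * (1 + sum_i theta_i^2).
  sum_i theta_i^2 = (0.083)^2 + (-0.618)^2 = 0.006889 + 0.381924 = 0.388813.
  gamma(0) = 1 * (1 + 0.388813) = 1 * 1.388813 = 1.388813, which rounds to 1.3888.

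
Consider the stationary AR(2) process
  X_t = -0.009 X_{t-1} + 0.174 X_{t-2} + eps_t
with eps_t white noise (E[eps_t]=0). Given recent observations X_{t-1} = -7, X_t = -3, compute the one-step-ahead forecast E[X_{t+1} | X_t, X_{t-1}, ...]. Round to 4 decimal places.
E[X_{t+1} \mid \mathcal F_t] = -1.1910

For an AR(p) model X_t = c + sum_i phi_i X_{t-i} + eps_t, the
one-step-ahead conditional mean is
  E[X_{t+1} | X_t, ...] = c + sum_i phi_i X_{t+1-i}.
Substitute known values:
  E[X_{t+1} | ...] = (-0.009) * (-3) + (0.174) * (-7)
                   = -1.1910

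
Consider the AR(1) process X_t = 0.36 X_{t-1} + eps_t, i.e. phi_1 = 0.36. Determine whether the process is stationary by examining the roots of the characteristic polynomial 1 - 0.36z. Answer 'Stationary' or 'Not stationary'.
\text{Stationary}

The AR(p) characteristic polynomial is P(z) = 1 - 0.36z.
Stationarity requires all roots to lie outside the unit circle, i.e. |z| > 1 for every root.
This is linear in z: 1 + (-0.36) z = 0  =>  z = -1/(-0.36) = 2.777778,  |z| = 2.777778.
Moduli of all roots: 2.7778.
All moduli strictly greater than 1? Yes.
Verdict: Stationary.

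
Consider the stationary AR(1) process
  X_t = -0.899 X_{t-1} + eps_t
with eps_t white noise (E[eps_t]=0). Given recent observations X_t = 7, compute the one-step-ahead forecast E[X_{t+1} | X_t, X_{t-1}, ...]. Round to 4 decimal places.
E[X_{t+1} \mid \mathcal F_t] = -6.2930

For an AR(p) model X_t = c + sum_i phi_i X_{t-i} + eps_t, the
one-step-ahead conditional mean is
  E[X_{t+1} | X_t, ...] = c + sum_i phi_i X_{t+1-i}.
Substitute known values:
  E[X_{t+1} | ...] = (-0.899) * (7)
                   = -6.2930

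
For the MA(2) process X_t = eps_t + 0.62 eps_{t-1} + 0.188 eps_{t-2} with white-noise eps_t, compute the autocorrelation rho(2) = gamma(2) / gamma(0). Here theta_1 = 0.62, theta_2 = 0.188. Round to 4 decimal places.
\rho(2) = 0.1324

For an MA(q) process with theta_0 = 1, the autocovariance is
  gamma(k) = sigma^2 * sum_{i=0..q-k} theta_i * theta_{i+k},
and rho(k) = gamma(k) / gamma(0). Sigma^2 cancels.
  numerator   = (1)*(0.188) = 0.188.
  denominator = (1)^2 + (0.62)^2 + (0.188)^2 = 1.419744.
  rho(2) = 0.188 / 1.419744 = 0.1324.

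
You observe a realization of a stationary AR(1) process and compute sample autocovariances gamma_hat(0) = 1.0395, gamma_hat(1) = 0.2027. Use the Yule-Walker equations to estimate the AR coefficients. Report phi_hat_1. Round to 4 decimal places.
\hat\phi_{1} = 0.1950

The Yule-Walker equations for an AR(p) process read, in matrix form,
  Gamma_p phi = r_p,   with   (Gamma_p)_{ij} = gamma(|i - j|),
                       (r_p)_i = gamma(i),   i,j = 1..p.
Substitute the sample gammas (Toeplitz matrix and right-hand side of size 1):
  Gamma_p = [[1.0395]]
  r_p     = [0.2027]
With p = 1 this is the single equation gamma(0) phi_1 = gamma(1):
  phi_hat_1 = gamma(1) / gamma(0) = 0.2027 / 1.0395 = 0.1950.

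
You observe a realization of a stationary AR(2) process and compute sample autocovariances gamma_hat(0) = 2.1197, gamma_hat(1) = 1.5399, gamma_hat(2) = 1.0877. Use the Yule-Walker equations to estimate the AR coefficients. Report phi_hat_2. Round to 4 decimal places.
\hat\phi_{2} = -0.0310

The Yule-Walker equations for an AR(p) process read, in matrix form,
  Gamma_p phi = r_p,   with   (Gamma_p)_{ij} = gamma(|i - j|),
                       (r_p)_i = gamma(i),   i,j = 1..p.
Substitute the sample gammas (Toeplitz matrix and right-hand side of size 2):
  Gamma_p = [[2.1197, 1.5399], [1.5399, 2.1197]]
  r_p     = [1.5399, 1.0877]
Written out:
  2.1197 phi_1 + 1.5399 phi_2 = 1.5399
  1.5399 phi_1 + 2.1197 phi_2 = 1.0877
Solve by Cramer's rule:
  det = gamma(0)^2 - gamma(1)^2 = (2.1197)^2 - (1.5399)^2 = 4.49312809 - 2.37129201 = 2.12183608
  phi_hat_1 = [gamma(1) gamma(0) - gamma(1) gamma(2)] / det = [(1.5399)(2.1197) - (1.5399)(1.0877)] / 2.12183608 = 1.5891768 / 2.12183608 = 0.749
  phi_hat_2 = [gamma(0) gamma(2) - gamma(1)^2] / det = [(2.1197)(1.0877) - (1.5399)^2] / 2.12183608 = -0.06569432 / 2.12183608 = -0.031
So phi_hat = [0.7490, -0.0310].
Therefore phi_hat_2 = -0.0310.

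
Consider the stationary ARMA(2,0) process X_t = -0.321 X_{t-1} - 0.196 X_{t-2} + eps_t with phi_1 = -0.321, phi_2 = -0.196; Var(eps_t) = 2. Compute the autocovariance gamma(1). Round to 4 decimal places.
\gamma(1) = -0.6016

Multiply the model equation by X_{t-k} and take expectations. With theta_0 = psi_0 = 1 and psi_j the MA(infinity) weights, this gives
  gamma(k) - sum_i phi_i gamma(k-i) = c_k,
  c_k = sigma^2 * sum_{j=k..q} theta_j psi_{j-k}   (c_k = 0 for k > q),
using gamma(-m) = gamma(m).
Pure AR (q = 0): c_0 = sigma^2 = 2, c_k = 0 for k >= 1.
Equations for k = 0, 1, 2 (AR order 2, c_2 = 0):
  (E0) gamma(0) = phi_1 gamma(1) + phi_2 gamma(2) + c_0
  (E1) gamma(1) = phi_1 gamma(0) + phi_2 gamma(1) + c_1
  (E2) gamma(2) = phi_1 gamma(1) + phi_2 gamma(0)
From (E1): gamma(1) = A gamma(0) + B with
  A = phi_1 / (1 - phi_2) = -0.321 / 1.196 = -0.268395,   B = c_1 / (1 - phi_2) = 0 / 1.196 = 0.
Insert (E2) into (E0): gamma(0) (1 - phi_2^2) = phi_1 (1 + phi_2) gamma(1) + c_0.
  phi_1 (1 + phi_2) = (-0.321)(0.804) = -0.258084,   1 - phi_2^2 = 0.961584.
Replace gamma(1) by A gamma(0) + B and collect gamma(0):
  gamma(0) [0.961584 - (-0.258084)(-0.268395)] = c_0 = 2
  gamma(0) * 0.892316 = 2
  gamma(0) = 2 / 0.892316 = 2.241359.
  gamma(1) = A gamma(0) = (-0.268395)(2.241359) = -0.601569.
Therefore gamma(1) = -0.6016 (to 4 decimal places).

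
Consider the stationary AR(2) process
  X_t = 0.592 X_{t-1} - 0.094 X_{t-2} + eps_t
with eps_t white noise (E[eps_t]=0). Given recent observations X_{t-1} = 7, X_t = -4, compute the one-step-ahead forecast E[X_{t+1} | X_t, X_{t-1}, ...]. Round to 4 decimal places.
E[X_{t+1} \mid \mathcal F_t] = -3.0260

For an AR(p) model X_t = c + sum_i phi_i X_{t-i} + eps_t, the
one-step-ahead conditional mean is
  E[X_{t+1} | X_t, ...] = c + sum_i phi_i X_{t+1-i}.
Substitute known values:
  E[X_{t+1} | ...] = (0.592) * (-4) + (-0.094) * (7)
                   = -3.0260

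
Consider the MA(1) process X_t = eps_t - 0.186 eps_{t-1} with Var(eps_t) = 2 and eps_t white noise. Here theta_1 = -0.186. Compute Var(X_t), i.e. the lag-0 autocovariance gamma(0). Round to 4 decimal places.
\gamma(0) = 2.0692

For an MA(q) process X_t = eps_t + sum_i theta_i eps_{t-i} with
Var(eps_t) = sigma^2, the variance is
  gamma(0) = sigma^2 * (1 + sum_i theta_i^2).
  sum_i theta_i^2 = (-0.186)^2 = 0.034596.
  gamma(0) = 2 * (1 + 0.034596) = 2 * 1.034596 = 2.069192, which rounds to 2.0692.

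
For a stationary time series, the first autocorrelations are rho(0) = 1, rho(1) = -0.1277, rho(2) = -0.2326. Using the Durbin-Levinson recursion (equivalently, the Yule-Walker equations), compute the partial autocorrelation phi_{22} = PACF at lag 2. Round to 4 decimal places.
\phi_{22} = -0.2530

The PACF at lag k is phi_{kk}, the last component of the solution
to the Yule-Walker system G_k phi = r_k where
  (G_k)_{ij} = rho(|i - j|), (r_k)_i = rho(i), i,j = 1..k.
Equivalently, Durbin-Levinson gives phi_{kk} iteratively:
  phi_{11} = rho(1)
  phi_{kk} = [rho(k) - sum_{j=1..k-1} phi_{k-1,j} rho(k-j)]
            / [1 - sum_{j=1..k-1} phi_{k-1,j} rho(j)],
  phi_{k,j} = phi_{k-1,j} - phi_{kk} phi_{k-1,k-j},  j = 1..k-1.
Step k = 1:
  phi_11 = rho(1) = -0.1277.
Step k = 2:
  phi_22 = [rho(2) - phi_11 rho(1)] / [1 - phi_11 rho(1)] = [-0.2326 - (-0.1277)(-0.1277)] / [1 - (-0.1277)(-0.1277)]
         = -0.24890729 / 0.98369271 = -0.253.
Therefore phi_{22} = -0.2530.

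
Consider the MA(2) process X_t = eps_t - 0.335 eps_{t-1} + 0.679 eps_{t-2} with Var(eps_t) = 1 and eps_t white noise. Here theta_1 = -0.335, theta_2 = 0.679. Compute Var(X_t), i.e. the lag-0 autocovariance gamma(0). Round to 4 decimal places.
\gamma(0) = 1.5733

For an MA(q) process X_t = eps_t + sum_i theta_i eps_{t-i} with
Var(eps_t) = sigma^2, the variance is
  gamma(0) = sigma^2 * (1 + sum_i theta_i^2).
  sum_i theta_i^2 = (-0.335)^2 + (0.679)^2 = 0.112225 + 0.461041 = 0.573266.
  gamma(0) = 1 * (1 + 0.573266) = 1 * 1.573266 = 1.573266, which rounds to 1.5733.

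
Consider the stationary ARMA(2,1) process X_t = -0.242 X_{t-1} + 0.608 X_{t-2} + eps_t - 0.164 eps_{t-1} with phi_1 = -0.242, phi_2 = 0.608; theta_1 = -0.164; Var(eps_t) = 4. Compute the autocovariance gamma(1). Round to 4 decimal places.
\gamma(1) = -9.4556

Multiply the model equation by X_{t-k} and take expectations. With theta_0 = psi_0 = 1 and psi_j the MA(infinity) weights, this gives
  gamma(k) - sum_i phi_i gamma(k-i) = c_k,
  c_k = sigma^2 * sum_{j=k..q} theta_j psi_{j-k}   (c_k = 0 for k > q),
using gamma(-m) = gamma(m).
psi-weights needed (psi_j = theta_j + sum_i phi_i psi_{j-i}):
  psi_1 = theta_1 + phi_1 = -0.164 + (-0.242) = -0.406
Right-hand sides:
  c_0 = sigma^2 (1 + theta_1 psi_1) = 4 * (1 + (-0.164)(-0.406)) = 4 * 1.066584 = 4.266336
  c_1 = sigma^2 theta_1 = 4 * (-0.164) = -0.656
  c_2 = 0
Equations for k = 0, 1, 2 (AR order 2, c_2 = 0):
  (E0) gamma(0) = phi_1 gamma(1) + phi_2 gamma(2) + c_0
  (E1) gamma(1) = phi_1 gamma(0) + phi_2 gamma(1) + c_1
  (E2) gamma(2) = phi_1 gamma(1) + phi_2 gamma(0)
From (E1): gamma(1) = A gamma(0) + B with
  A = phi_1 / (1 - phi_2) = -0.242 / 0.392 = -0.617347,   B = c_1 / (1 - phi_2) = -0.656 / 0.392 = -1.673469.
Insert (E2) into (E0): gamma(0) (1 - phi_2^2) = phi_1 (1 + phi_2) gamma(1) + c_0.
  phi_1 (1 + phi_2) = (-0.242)(1.608) = -0.389136,   1 - phi_2^2 = 0.630336.
Replace gamma(1) by A gamma(0) + B and collect gamma(0):
  gamma(0) [0.630336 - (-0.389136)(-0.617347)] = (-0.389136)(-1.673469) + 4.266336
  gamma(0) * 0.390104 = 4.917543
  gamma(0) = 4.917543 / 0.390104 = 12.605721.
  gamma(1) = A gamma(0) + B = (-0.617347)(12.605721) + (-1.673469) = -9.455573.
Therefore gamma(1) = -9.4556 (to 4 decimal places).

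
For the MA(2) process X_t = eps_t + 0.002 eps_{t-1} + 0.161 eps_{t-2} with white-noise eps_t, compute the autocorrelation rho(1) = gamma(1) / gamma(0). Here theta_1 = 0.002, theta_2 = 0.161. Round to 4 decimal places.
\rho(1) = 0.0023

For an MA(q) process with theta_0 = 1, the autocovariance is
  gamma(k) = sigma^2 * sum_{i=0..q-k} theta_i * theta_{i+k},
and rho(k) = gamma(k) / gamma(0). Sigma^2 cancels.
  numerator   = (1)*(0.002) + (0.002)*(0.161) = 0.002322.
  denominator = (1)^2 + (0.002)^2 + (0.161)^2 = 1.025925.
  rho(1) = 0.002322 / 1.025925 = 0.0023.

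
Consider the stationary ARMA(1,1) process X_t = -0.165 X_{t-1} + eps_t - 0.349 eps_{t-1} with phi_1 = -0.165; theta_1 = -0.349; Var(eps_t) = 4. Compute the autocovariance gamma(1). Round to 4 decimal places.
\gamma(1) = -2.2352

Multiply the model equation by X_{t-k} and take expectations. With theta_0 = psi_0 = 1 and psi_j the MA(infinity) weights, this gives
  gamma(k) - sum_i phi_i gamma(k-i) = c_k,
  c_k = sigma^2 * sum_{j=k..q} theta_j psi_{j-k}   (c_k = 0 for k > q),
using gamma(-m) = gamma(m).
psi-weights needed (psi_j = theta_j + sum_i phi_i psi_{j-i}):
  psi_1 = theta_1 + phi_1 = -0.349 + (-0.165) = -0.514
Right-hand sides:
  c_0 = sigma^2 (1 + theta_1 psi_1) = 4 * (1 + (-0.349)(-0.514)) = 4 * 1.179386 = 4.717544
  c_1 = sigma^2 theta_1 = 4 * (-0.349) = -1.396
  c_2 = 0
Equations for k = 0 and k = 1 (AR order 1):
  gamma(0) = phi_1 gamma(1) + c_0
  gamma(1) = phi_1 gamma(0) + c_1
Substituting the second into the first: gamma(0) (1 - phi_1^2) = c_0 + phi_1 c_1, so
  gamma(0) = (c_0 + phi_1 c_1) / (1 - phi_1^2) = (4.717544 + (-0.165)(-1.396)) / (1 - (-0.165)^2) = 4.947884 / 0.972775 = 5.08636.
  gamma(1) = phi_1 gamma(0) + c_1 = (-0.165)(5.08636) + (-1.396) = -2.235249.
Therefore gamma(1) = -2.2352 (to 4 decimal places).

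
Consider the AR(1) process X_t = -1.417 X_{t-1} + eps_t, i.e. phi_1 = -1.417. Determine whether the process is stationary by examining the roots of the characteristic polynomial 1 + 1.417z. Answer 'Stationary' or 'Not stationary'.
\text{Not stationary}

The AR(p) characteristic polynomial is P(z) = 1 + 1.417z.
Stationarity requires all roots to lie outside the unit circle, i.e. |z| > 1 for every root.
This is linear in z: 1 + (1.417) z = 0  =>  z = -1/(1.417) = -0.705716,  |z| = 0.705716.
Moduli of all roots: 0.7057.
All moduli strictly greater than 1? No.
Verdict: Not stationary.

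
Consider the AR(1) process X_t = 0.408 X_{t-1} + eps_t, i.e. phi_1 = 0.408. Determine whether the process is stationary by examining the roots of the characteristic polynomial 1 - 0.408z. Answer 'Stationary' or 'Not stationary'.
\text{Stationary}

The AR(p) characteristic polynomial is P(z) = 1 - 0.408z.
Stationarity requires all roots to lie outside the unit circle, i.e. |z| > 1 for every root.
This is linear in z: 1 + (-0.408) z = 0  =>  z = -1/(-0.408) = 2.45098,  |z| = 2.45098.
Moduli of all roots: 2.4510.
All moduli strictly greater than 1? Yes.
Verdict: Stationary.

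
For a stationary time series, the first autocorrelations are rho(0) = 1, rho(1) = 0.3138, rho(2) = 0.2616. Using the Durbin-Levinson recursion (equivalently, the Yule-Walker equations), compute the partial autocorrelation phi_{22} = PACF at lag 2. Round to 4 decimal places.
\phi_{22} = 0.1809

The PACF at lag k is phi_{kk}, the last component of the solution
to the Yule-Walker system G_k phi = r_k where
  (G_k)_{ij} = rho(|i - j|), (r_k)_i = rho(i), i,j = 1..k.
Equivalently, Durbin-Levinson gives phi_{kk} iteratively:
  phi_{11} = rho(1)
  phi_{kk} = [rho(k) - sum_{j=1..k-1} phi_{k-1,j} rho(k-j)]
            / [1 - sum_{j=1..k-1} phi_{k-1,j} rho(j)],
  phi_{k,j} = phi_{k-1,j} - phi_{kk} phi_{k-1,k-j},  j = 1..k-1.
Step k = 1:
  phi_11 = rho(1) = 0.3138.
Step k = 2:
  phi_22 = [rho(2) - phi_11 rho(1)] / [1 - phi_11 rho(1)] = [0.2616 - (0.3138)(0.3138)] / [1 - (0.3138)(0.3138)]
         = 0.16312956 / 0.90152956 = 0.1809.
Therefore phi_{22} = 0.1809.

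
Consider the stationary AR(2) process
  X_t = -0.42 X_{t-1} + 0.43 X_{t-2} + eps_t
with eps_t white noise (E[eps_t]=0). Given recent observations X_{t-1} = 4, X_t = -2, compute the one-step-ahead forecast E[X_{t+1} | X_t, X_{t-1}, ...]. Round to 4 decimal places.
E[X_{t+1} \mid \mathcal F_t] = 2.5600

For an AR(p) model X_t = c + sum_i phi_i X_{t-i} + eps_t, the
one-step-ahead conditional mean is
  E[X_{t+1} | X_t, ...] = c + sum_i phi_i X_{t+1-i}.
Substitute known values:
  E[X_{t+1} | ...] = (-0.42) * (-2) + (0.43) * (4)
                   = 2.5600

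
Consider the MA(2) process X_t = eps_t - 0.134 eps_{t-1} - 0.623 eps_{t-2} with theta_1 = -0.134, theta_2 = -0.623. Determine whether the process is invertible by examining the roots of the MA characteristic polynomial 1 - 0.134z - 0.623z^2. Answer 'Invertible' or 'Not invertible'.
\text{Invertible}

The MA(q) characteristic polynomial is P(z) = 1 - 0.134z - 0.623z^2.
Invertibility requires all roots to lie outside the unit circle, i.e. |z| > 1 for every root.
Set 1 + (-0.134) z + (-0.623) z^2 = 0, i.e. a z^2 + b z + c = 0 with a = -0.623, b = -0.134, c = 1.
Discriminant D = b^2 - 4ac = (-0.134)^2 - 4*(-0.623)*1 = 0.017956 - (-2.492) = 2.509956.
D >= 0, so the roots are real: z = (-b +/- sqrt(D)) / (2a) = (0.134 +/- 1.584284) / (-1.246).
  z_1 = (0.134 + 1.584284) / (-1.246) = -1.379,   |z_1| = 1.379.
  z_2 = (0.134 - 1.584284) / (-1.246) = 1.164,   |z_2| = 1.164.
Moduli of all roots: 1.3790, 1.1640.
All moduli strictly greater than 1? Yes.
Verdict: Invertible.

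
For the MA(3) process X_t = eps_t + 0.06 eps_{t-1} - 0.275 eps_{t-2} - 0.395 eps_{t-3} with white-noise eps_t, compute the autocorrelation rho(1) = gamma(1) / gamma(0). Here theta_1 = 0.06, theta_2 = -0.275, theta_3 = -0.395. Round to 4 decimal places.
\rho(1) = 0.1232

For an MA(q) process with theta_0 = 1, the autocovariance is
  gamma(k) = sigma^2 * sum_{i=0..q-k} theta_i * theta_{i+k},
and rho(k) = gamma(k) / gamma(0). Sigma^2 cancels.
  numerator   = (1)*(0.06) + (0.06)*(-0.275) + (-0.275)*(-0.395) = 0.152125.
  denominator = (1)^2 + (0.06)^2 + (-0.275)^2 + (-0.395)^2 = 1.23525.
  rho(1) = 0.152125 / 1.23525 = 0.1232.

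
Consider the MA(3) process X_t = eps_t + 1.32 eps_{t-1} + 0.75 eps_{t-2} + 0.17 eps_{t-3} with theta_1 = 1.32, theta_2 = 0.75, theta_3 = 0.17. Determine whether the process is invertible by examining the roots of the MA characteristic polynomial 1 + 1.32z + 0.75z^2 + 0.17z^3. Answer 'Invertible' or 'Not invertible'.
\text{Invertible}

The MA(q) characteristic polynomial is P(z) = 1 + 1.32z + 0.75z^2 + 0.17z^3.
Invertibility requires all roots to lie outside the unit circle, i.e. |z| > 1 for every root.
Degree 3: look for a simple real root z0 first, then factor out (1 - z/z0) and solve the remaining quadratic.
Testing z0 = -2: P(-2) = 1 + (1.32)(-2) + (0.75)(-2)^2 + (0.17)(-2)^3
  = 1 + (-2.64) + (3) + (-1.36) = 0.  So z_0 = -2 is a root, |z_0| = 2.
Divide out the factor (1 + 0.5 z) = (1 - z/z0) (since 1/z0 = -0.5):
  P(z) = (1 + 0.5 z)(1 + (0.82) z + (0.34) z^2)
  [check: z-coef 0.82 - (-0.5) = 1.32; z^2-coef 0.34 - (-0.5)(0.82) = 0.75; z^3-coef -(-0.5)(0.34) = 0.17.]
Remaining roots from the quadratic factor 1 + (0.82) z + (0.34) z^2:
  Set 1 + (0.82) z + (0.34) z^2 = 0, i.e. a z^2 + b z + c = 0 with a = 0.34, b = 0.82, c = 1.
  Discriminant D = b^2 - 4ac = (0.82)^2 - 4*(0.34)*1 = 0.6724 - (1.36) = -0.6876.
  D < 0, so the roots are the complex-conjugate pair z = (-b +/- i sqrt(-D)) / (2a) = -1.2059 +/- 1.2194i.
  For a conjugate pair |z|^2 = z * conj(z) = (product of roots) = c/a = 1/(0.34) = 2.941176, so |z| = sqrt(2.941176) = 1.715 for both roots.
Moduli of all roots: 2.0000, 1.7150, 1.7150.
All moduli strictly greater than 1? Yes.
Verdict: Invertible.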